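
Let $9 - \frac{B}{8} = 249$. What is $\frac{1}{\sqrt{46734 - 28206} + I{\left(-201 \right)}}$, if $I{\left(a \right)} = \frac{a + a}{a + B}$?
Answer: $- \frac{47369}{4630592158} + \frac{499849 \sqrt{1158}}{2315296079} \approx 0.0073364$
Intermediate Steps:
$B = -1920$ ($B = 72 - 1992 = -1920$)
$I{\left(a \right)} = \frac{2 a}{-1920 + a}$ ($I{\left(a \right)} = \frac{a + a}{a - 1920} = \frac{2 a}{-1920 + a}$)
$\frac{1}{\sqrt{46734 - 28206} + I{\left(-201 \right)}} = \frac{1}{\sqrt{46734 - 28206} + 2 \left(-201\right) \frac{1}{-1920 - 201}} = \frac{1}{\sqrt{18528} + 2 \left(-201\right) \frac{1}{-2121}} = \frac{1}{4 \sqrt{1158} + 2 \left(-201\right) \left(- \frac{1}{2121}\right)} = \frac{1}{4 \sqrt{1158} + \frac{134}{707}} = \frac{1}{\frac{134}{707} + 4 \sqrt{1158}}$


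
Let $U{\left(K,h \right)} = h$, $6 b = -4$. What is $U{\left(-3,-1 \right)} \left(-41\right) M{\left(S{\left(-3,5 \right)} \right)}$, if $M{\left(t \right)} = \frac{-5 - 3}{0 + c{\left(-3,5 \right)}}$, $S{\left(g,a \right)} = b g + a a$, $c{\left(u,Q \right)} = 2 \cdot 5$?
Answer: $- \frac{164}{5} \approx -32.8$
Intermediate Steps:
$b = - \frac{2}{3}$ ($b = \frac{1}{6} \left(-4\right) = - \frac{2}{3} \approx -0.66667$)
$c{\left(u,Q \right)} = 10$
$S{\left(g,a \right)} = a^{2} - \frac{2 g}{3}$ ($S{\left(g,a \right)} = - \frac{2 g}{3} + a a = - \frac{2 g}{3} + a^{2} = a^{2} - \frac{2 g}{3}$)
$M{\left(t \right)} = - \frac{4}{5}$ ($M{\left(t \right)} = \frac{-5 - 3}{0 + 10} = - \frac{8}{10} = \left(-8\right) \frac{1}{10} = - \frac{4}{5}$)
$U{\left(-3,-1 \right)} \left(-41\right) M{\left(S{\left(-3,5 \right)} \right)} = \left(-1\right) \left(-41\right) \left(- \frac{4}{5}\right) = 41 \left(- \frac{4}{5}\right) = - \frac{164}{5}$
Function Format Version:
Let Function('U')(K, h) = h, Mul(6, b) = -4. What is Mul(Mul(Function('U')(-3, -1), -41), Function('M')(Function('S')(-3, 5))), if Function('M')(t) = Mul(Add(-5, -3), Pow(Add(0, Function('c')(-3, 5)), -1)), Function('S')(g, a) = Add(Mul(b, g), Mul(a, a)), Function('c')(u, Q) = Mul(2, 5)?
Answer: Rational(-164, 5) ≈ -32.800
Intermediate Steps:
b = Rational(-2, 3) (b = Mul(Rational(1, 6), -4) = Rational(-2, 3) ≈ -0.66667)
Function('c')(u, Q) = 10
Function('S')(g, a) = Add(Pow(a, 2), Mul(Rational(-2, 3), g)) (Function('S')(g, a) = Add(Mul(Rational(-2, 3), g), Mul(a, a)) = Add(Mul(Rational(-2, 3), g), Pow(a, 2)) = Add(Pow(a, 2), Mul(Rational(-2, 3), g)))
Function('M')(t) = Rational(-4, 5) (Function('M')(t) = Mul(Add(-5, -3), Pow(Add(0, 10), -1)) = Mul(-8, Pow(10, -1)) = Mul(-8, Rational(1, 10)) = Rational(-4, 5))
Mul(Mul(Function('U')(-3, -1), -41), Function('M')(Function('S')(-3, 5))) = Mul(Mul(-1, -41), Rational(-4, 5)) = Mul(41, Rational(-4, 5)) = Rational(-164, 5)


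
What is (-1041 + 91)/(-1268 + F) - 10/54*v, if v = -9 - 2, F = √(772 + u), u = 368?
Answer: 30222955/10845117 + 475*√285/401671 ≈ 2.8067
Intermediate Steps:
F = 2*√285 (F = √(772 + 368) = √1140 = 2*√285 ≈ 33.764)
v = -11
(-1041 + 91)/(-1268 + F) - 10/54*v = (-1041 + 91)/(-1268 + 2*√285) - 10/54*(-11) = -950/(-1268 + 2*√285) - 10*(1/54)*(-11) = -950/(-1268 + 2*√285) - 5*(-11)/27 = -950/(-1268 + 2*√285) - 1*(-55/27) = -950/(-1268 + 2*√285) + 55/27 = 55/27 - 950/(-1268 + 2*√285)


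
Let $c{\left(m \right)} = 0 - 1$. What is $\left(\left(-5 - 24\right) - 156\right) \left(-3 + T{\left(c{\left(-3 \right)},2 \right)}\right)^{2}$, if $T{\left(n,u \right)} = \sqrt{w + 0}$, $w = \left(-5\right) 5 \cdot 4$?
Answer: $16835 + 11100 i \approx 16835.0 + 11100.0 i$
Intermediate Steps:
$w = -100$ ($w = \left(-25\right) 4 = -100$)
$c{\left(m \right)} = -1$
$T{\left(n,u \right)} = 10 i$ ($T{\left(n,u \right)} = \sqrt{-100 + 0} = \sqrt{-100} = 10 i$)
$\left(\left(-5 - 24\right) - 156\right) \left(-3 + T{\left(c{\left(-3 \right)},2 \right)}\right)^{2} = \left(\left(-5 - 24\right) - 156\right) \left(-3 + 10 i\right)^{2} = \left(-29 - 156\right) \left(-3 + 10 i\right)^{2} = - 185 \left(-3 + 10 i\right)^{2}$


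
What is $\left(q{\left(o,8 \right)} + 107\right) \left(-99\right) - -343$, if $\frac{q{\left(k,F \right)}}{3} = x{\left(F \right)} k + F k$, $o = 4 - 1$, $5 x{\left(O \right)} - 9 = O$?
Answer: $- \frac{102037}{5} \approx -20407.0$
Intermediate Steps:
$x{\left(O \right)} = \frac{9}{5} + \frac{O}{5}$
$o = 3$
$q{\left(k,F \right)} = 3 F k + 3 k \left(\frac{9}{5} + \frac{F}{5}\right)$ ($q{\left(k,F \right)} = 3 \left(\left(\frac{9}{5} + \frac{F}{5}\right) k + F k\right) = 3 \left(k \left(\frac{9}{5} + \frac{F}{5}\right) + F k\right) = 3 \left(F k + k \left(\frac{9}{5} + \frac{F}{5}\right)\right) = 3 F k + 3 k \left(\frac{9}{5} + \frac{F}{5}\right)$)
$\left(q{\left(o,8 \right)} + 107\right) \left(-99\right) - -343 = \left(\frac{9}{5} \cdot 3 \left(3 + 2 \cdot 8\right) + 107\right) \left(-99\right) - -343 = \left(\frac{9}{5} \cdot 3 \left(3 + 16\right) + 107\right) \left(-99\right) + 343 = \left(\frac{9}{5} \cdot 3 \cdot 19 + 107\right) \left(-99\right) + 343 = \left(\frac{513}{5} + 107\right) \left(-99\right) + 343 = \frac{1048}{5} \left(-99\right) + 343 = - \frac{103752}{5} + 343 = - \frac{102037}{5}$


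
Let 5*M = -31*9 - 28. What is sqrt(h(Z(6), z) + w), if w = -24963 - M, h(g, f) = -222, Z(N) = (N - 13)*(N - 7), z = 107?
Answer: I*sqrt(628090)/5 ≈ 158.5*I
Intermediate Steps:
Z(N) = (-13 + N)*(-7 + N)
M = -307/5 (M = (-31*9 - 28)/5 = (-279 - 28)/5 = (1/5)*(-307) = -307/5 ≈ -61.400)
w = -124508/5 (w = -24963 - 1*(-307/5) = -24963 + 307/5 = -124508/5 ≈ -24902.)
sqrt(h(Z(6), z) + w) = sqrt(-222 - 124508/5) = sqrt(-125618/5) = I*sqrt(628090)/5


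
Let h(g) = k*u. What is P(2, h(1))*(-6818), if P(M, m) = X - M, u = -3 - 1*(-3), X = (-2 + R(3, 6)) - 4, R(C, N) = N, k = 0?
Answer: 13636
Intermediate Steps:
X = 0 (X = (-2 + 6) - 4 = 4 - 4 = 0)
u = 0 (u = -3 + 3 = 0)
h(g) = 0 (h(g) = 0*0 = 0)
P(M, m) = -M (P(M, m) = 0 - M = -M)
P(2, h(1))*(-6818) = -1*2*(-6818) = -2*(-6818) = 13636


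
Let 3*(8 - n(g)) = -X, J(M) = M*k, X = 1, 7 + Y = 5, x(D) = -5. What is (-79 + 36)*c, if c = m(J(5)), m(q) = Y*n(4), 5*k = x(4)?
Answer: 2150/3 ≈ 716.67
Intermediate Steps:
k = -1 (k = (1/5)*(-5) = -1)
Y = -2 (Y = -7 + 5 = -2)
J(M) = -M (J(M) = M*(-1) = -M)
n(g) = 25/3 (n(g) = 8 - (-1)/3 = 8 - 1/3*(-1) = 8 + 1/3 = 25/3)
m(q) = -50/3 (m(q) = -2*25/3 = -50/3)
c = -50/3 ≈ -16.667
(-79 + 36)*c = (-79 + 36)*(-50/3) = -43*(-50/3) = 2150/3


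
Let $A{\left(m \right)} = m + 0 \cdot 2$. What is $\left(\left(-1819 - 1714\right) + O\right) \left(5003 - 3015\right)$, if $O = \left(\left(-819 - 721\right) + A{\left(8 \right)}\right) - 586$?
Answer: $-11234188$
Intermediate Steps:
$A{\left(m \right)} = m$ ($A{\left(m \right)} = m + 0 = m$)
$O = -2118$ ($O = \left(\left(-819 - 721\right) + 8\right) - 586 = \left(-1540 + 8\right) - 586 = -1532 - 586 = -2118$)
$\left(\left(-1819 - 1714\right) + O\right) \left(5003 - 3015\right) = \left(\left(-1819 - 1714\right) - 2118\right) \left(5003 - 3015\right) = \left(\left(-1819 - 1714\right) - 2118\right) 1988 = \left(-3533 - 2118\right) 1988 = \left(-5651\right) 1988 = -11234188$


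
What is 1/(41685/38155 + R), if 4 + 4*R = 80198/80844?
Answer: 1233841128/420147197 ≈ 2.9367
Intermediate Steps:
R = -121589/161688 (R = -1 + (80198/80844)/4 = -1 + (80198*(1/80844))/4 = -1 + (¼)*(40099/40422) = -1 + 40099/161688 = -121589/161688 ≈ -0.75200)
1/(41685/38155 + R) = 1/(41685/38155 - 121589/161688) = 1/(41685*(1/38155) - 121589/161688) = 1/(8337/7631 - 121589/161688) = 1/(420147197/1233841128) = 1233841128/420147197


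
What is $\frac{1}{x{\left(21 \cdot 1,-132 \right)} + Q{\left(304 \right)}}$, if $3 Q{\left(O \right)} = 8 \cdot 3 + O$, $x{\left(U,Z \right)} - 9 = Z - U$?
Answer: $- \frac{3}{104} \approx -0.028846$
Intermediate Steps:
$x{\left(U,Z \right)} = 9 + Z - U$ ($x{\left(U,Z \right)} = 9 - \left(U - Z\right) = 9 + Z - U$)
$Q{\left(O \right)} = 8 + \frac{O}{3}$ ($Q{\left(O \right)} = \frac{8 \cdot 3 + O}{3} = \frac{24 + O}{3} = 8 + \frac{O}{3}$)
$\frac{1}{x{\left(21 \cdot 1,-132 \right)} + Q{\left(304 \right)}} = \frac{1}{\left(9 - 132 - 21 \cdot 1\right) + \left(8 + \frac{1}{3} \cdot 304\right)} = \frac{1}{\left(9 - 132 - 21\right) + \left(8 + \frac{304}{3}\right)} = \frac{1}{\left(9 - 132 - 21\right) + \frac{328}{3}} = \frac{1}{-144 + \frac{328}{3}} = \frac{1}{- \frac{104}{3}} = - \frac{3}{104}$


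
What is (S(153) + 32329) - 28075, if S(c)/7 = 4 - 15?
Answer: 4177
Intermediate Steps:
S(c) = -77 (S(c) = 7*(4 - 15) = 7*(-11) = -77)
(S(153) + 32329) - 28075 = (-77 + 32329) - 28075 = 32252 - 28075 = 4177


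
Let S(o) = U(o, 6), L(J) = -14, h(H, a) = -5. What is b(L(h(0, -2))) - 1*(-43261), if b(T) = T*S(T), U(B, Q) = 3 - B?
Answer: 43023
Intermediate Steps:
S(o) = 3 - o
b(T) = T*(3 - T)
b(L(h(0, -2))) - 1*(-43261) = -14*(3 - 1*(-14)) - 1*(-43261) = -14*(3 + 14) + 43261 = -14*17 + 43261 = -238 + 43261 = 43023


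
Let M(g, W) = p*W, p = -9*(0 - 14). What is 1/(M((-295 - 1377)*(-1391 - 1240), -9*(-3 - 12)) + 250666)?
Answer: 1/267676 ≈ 3.7359e-6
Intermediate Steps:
p = 126 (p = -9*(-14) = 126)
M(g, W) = 126*W
1/(M((-295 - 1377)*(-1391 - 1240), -9*(-3 - 12)) + 250666) = 1/(126*(-9*(-3 - 12)) + 250666) = 1/(126*(-9*(-15)) + 250666) = 1/(126*135 + 250666) = 1/(17010 + 250666) = 1/267676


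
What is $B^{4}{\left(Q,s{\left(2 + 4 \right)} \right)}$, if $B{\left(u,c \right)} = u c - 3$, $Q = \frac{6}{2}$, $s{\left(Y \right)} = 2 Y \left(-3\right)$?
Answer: $151807041$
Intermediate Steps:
$s{\left(Y \right)} = - 6 Y$ ($s{\left(Y \right)} = 2 \left(- 3 Y\right) = - 6 Y$)
$Q = 3$ ($Q = 6 \cdot \frac{1}{2} = 3$)
$B{\left(u,c \right)} = -3 + c u$ ($B{\left(u,c \right)} = c u - 3 = -3 + c u$)
$B^{4}{\left(Q,s{\left(2 + 4 \right)} \right)} = \left(-3 + - 6 \left(2 + 4\right) 3\right)^{4} = \left(-3 + \left(-6\right) 6 \cdot 3\right)^{4} = \left(-3 - 108\right)^{4} = \left(-111\right)^{4} = 151807041$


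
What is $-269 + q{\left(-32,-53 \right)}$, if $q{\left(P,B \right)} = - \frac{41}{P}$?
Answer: $- \frac{8567}{32} \approx -267.72$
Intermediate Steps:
$-269 + q{\left(-32,-53 \right)} = -269 - \frac{41}{-32} = -269 - - \frac{41}{32} = -269 + \frac{41}{32} = - \frac{8567}{32}$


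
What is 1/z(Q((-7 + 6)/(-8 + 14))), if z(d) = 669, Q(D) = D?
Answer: 1/669 ≈ 0.0014948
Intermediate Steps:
1/z(Q((-7 + 6)/(-8 + 14))) = 1/669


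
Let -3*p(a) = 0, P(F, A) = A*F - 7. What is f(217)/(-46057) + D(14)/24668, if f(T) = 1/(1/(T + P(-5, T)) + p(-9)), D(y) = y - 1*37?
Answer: 20525189/1136134076 ≈ 0.018066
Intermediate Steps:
P(F, A) = -7 + A*F
p(a) = 0 (p(a) = -⅓*0 = 0)
D(y) = -37 + y (D(y) = y - 37 = -37 + y)
f(T) = -7 - 4*T (f(T) = 1/(1/(T + (-7 + T*(-5))) + 0) = 1/(1/(T + (-7 - 5*T)) + 0) = 1/(1/(-7 - 4*T) + 0) = 1/(1/(-7 - 4*T)) = -7 - 4*T)
f(217)/(-46057) + D(14)/24668 = (-7 - 4*217)/(-46057) + (-37 + 14)/24668 = (-7 - 868)*(-1/46057) - 23*1/24668 = -875*(-1/46057) - 23/24668 = 875/46057 - 23/24668 = 20525189/1136134076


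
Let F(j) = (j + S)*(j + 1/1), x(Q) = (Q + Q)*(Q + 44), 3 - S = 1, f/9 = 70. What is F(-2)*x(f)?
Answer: 0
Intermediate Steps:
f = 630 (f = 9*70 = 630)
S = 2 (S = 3 - 1*1 = 3 - 1 = 2)
x(Q) = 2*Q*(44 + Q) (x(Q) = (2*Q)*(44 + Q) = 2*Q*(44 + Q))
F(j) = (1 + j)*(2 + j) (F(j) = (j + 2)*(j + 1/1) = (2 + j)*(j + 1) = (2 + j)*(1 + j) = (1 + j)*(2 + j))
F(-2)*x(f) = (2 + (-2)² + 3*(-2))*(2*630*(44 + 630)) = (2 + 4 - 6)*(2*630*674) = 0*849240 = 0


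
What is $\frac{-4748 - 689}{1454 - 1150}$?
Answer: $- \frac{5437}{304} \approx -17.885$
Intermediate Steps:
$\frac{-4748 - 689}{1454 - 1150} = - \frac{5437}{304}$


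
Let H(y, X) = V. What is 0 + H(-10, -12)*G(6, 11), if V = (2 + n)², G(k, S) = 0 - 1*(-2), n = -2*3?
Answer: 32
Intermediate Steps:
n = -6
G(k, S) = 2 (G(k, S) = 0 + 2 = 2)
V = 16 (V = (2 - 6)² = (-4)² = 16)
H(y, X) = 16
0 + H(-10, -12)*G(6, 11) = 0 + 16*2 = 0 + 32 = 32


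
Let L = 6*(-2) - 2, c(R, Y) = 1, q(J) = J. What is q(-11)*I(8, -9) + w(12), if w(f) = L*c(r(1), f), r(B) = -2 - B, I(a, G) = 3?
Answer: -47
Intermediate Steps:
L = -14 (L = -12 - 2 = -14)
w(f) = -14 (w(f) = -14*1 = -14)
q(-11)*I(8, -9) + w(12) = -11*3 - 14 = -33 - 14 = -47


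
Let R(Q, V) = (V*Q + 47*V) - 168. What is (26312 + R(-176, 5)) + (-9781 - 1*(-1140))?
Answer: 16858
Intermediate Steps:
R(Q, V) = -168 + 47*V + Q*V (R(Q, V) = (Q*V + 47*V) - 168 = (47*V + Q*V) - 168 = -168 + 47*V + Q*V)
(26312 + R(-176, 5)) + (-9781 - 1*(-1140)) = (26312 + (-168 + 47*5 - 176*5)) + (-9781 - 1*(-1140)) = (26312 + (-168 + 235 - 880)) + (-9781 + 1140) = (26312 - 813) - 8641 = 25499 - 8641 = 16858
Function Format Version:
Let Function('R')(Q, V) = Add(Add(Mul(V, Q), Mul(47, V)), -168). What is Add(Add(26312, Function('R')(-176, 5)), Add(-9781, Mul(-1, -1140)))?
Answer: 16858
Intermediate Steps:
Function('R')(Q, V) = Add(-168, Mul(47, V), Mul(Q, V)) (Function('R')(Q, V) = Add(Add(Mul(Q, V), Mul(47, V)), -168) = Add(Add(Mul(47, V), Mul(Q, V)), -168) = Add(-168, Mul(47, V), Mul(Q, V)))
Add(Add(26312, Function('R')(-176, 5)), Add(-9781, Mul(-1, -1140))) = Add(Add(26312, Add(-168, Mul(47, 5), Mul(-176, 5))), Add(-9781, Mul(-1, -1140))) = Add(Add(26312, Add(-168, 235, -880)), Add(-9781, 1140)) = Add(Add(26312, -813), -8641) = Add(25499, -8641) = 16858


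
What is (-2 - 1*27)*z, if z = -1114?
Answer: 32306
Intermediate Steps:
(-2 - 1*27)*z = (-2 - 1*27)*(-1114) = (-2 - 27)*(-1114) = -29*(-1114) = 32306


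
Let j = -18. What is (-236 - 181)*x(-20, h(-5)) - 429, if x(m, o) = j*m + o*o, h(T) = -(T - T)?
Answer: -150549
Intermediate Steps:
h(T) = 0 (h(T) = -1*0 = 0)
x(m, o) = o**2 - 18*m (x(m, o) = -18*m + o*o = -18*m + o**2 = o**2 - 18*m)
(-236 - 181)*x(-20, h(-5)) - 429 = (-236 - 181)*(0**2 - 18*(-20)) - 429 = -417*(0 + 360) - 429 = -417*360 - 429 = -150120 - 429 = -150549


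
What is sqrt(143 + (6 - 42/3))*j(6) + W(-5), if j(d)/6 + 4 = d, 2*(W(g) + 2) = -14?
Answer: -9 + 36*sqrt(15) ≈ 130.43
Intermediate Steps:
W(g) = -9 (W(g) = -2 + (1/2)*(-14) = -2 - 7 = -9)
j(d) = -24 + 6*d
sqrt(143 + (6 - 42/3))*j(6) + W(-5) = sqrt(143 + (6 - 42/3))*(-24 + 6*6) - 9 = sqrt(143 + (6 - 42/3))*(-24 + 36) - 9 = sqrt(143 + (6 - 7*2))*12 - 9 = sqrt(143 + (6 - 14))*12 - 9 = sqrt(143 - 8)*12 - 9 = sqrt(135)*12 - 9 = (3*sqrt(15))*12 - 9 = 36*sqrt(15) - 9 = -9 + 36*sqrt(15)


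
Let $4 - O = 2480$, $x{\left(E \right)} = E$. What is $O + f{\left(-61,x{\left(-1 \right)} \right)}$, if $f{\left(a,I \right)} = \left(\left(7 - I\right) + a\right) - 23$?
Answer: $-2552$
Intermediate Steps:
$f{\left(a,I \right)} = -16 + a - I$ ($f{\left(a,I \right)} = \left(7 + a - I\right) - 23 = -16 + a - I$)
$O = -2476$ ($O = 4 - 2480 = -2476$)
$O + f{\left(-61,x{\left(-1 \right)} \right)} = -2476 - 76 = -2552$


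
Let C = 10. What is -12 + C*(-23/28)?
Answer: -283/14 ≈ -20.214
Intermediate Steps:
-12 + C*(-23/28) = -12 + 10*(-23/28) = -12 - 115/14 = -283/14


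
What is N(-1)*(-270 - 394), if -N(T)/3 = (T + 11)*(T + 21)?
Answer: 398400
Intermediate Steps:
N(T) = -3*(11 + T)*(21 + T) (N(T) = -3*(T + 11)*(T + 21) = -3*(11 + T)*(21 + T))
N(-1)*(-270 - 394) = (-693 - 96*(-1) - 3*(-1)²)*(-270 - 394) = (-693 + 96 - 3*1)*(-664) = (-693 + 96 - 3)*(-664) = -600*(-664) = 398400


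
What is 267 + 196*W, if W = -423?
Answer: -82641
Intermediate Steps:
267 + 196*W = 267 + 196*(-423) = 267 - 82908 = -82641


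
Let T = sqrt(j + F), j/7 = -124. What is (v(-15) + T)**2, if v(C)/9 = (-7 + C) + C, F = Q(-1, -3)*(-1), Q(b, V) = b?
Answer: 110022 - 11322*I*sqrt(3) ≈ 1.1002e+5 - 19610.0*I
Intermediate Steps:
F = 1 (F = -1*(-1) = 1)
j = -868 (j = 7*(-124) = -868)
v(C) = -63 + 18*C (v(C) = 9*((-7 + C) + C) = 9*(-7 + 2*C) = -63 + 18*C)
T = 17*I*sqrt(3) (T = sqrt(-868 + 1) = sqrt(-867) = 17*I*sqrt(3) ≈ 29.445*I)
(v(-15) + T)**2 = ((-63 + 18*(-15)) + 17*I*sqrt(3))**2 = ((-63 - 270) + 17*I*sqrt(3))**2 = (-333 + 17*I*sqrt(3))**2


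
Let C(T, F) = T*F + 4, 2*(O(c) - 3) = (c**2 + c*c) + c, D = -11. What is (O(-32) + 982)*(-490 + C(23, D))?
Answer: -1472827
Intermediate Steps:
O(c) = 3 + c**2 + c/2 (O(c) = 3 + ((c**2 + c*c) + c)/2 = 3 + ((c**2 + c**2) + c)/2 = 3 + (2*c**2 + c)/2 = 3 + (c + 2*c**2)/2 = 3 + (c**2 + c/2) = 3 + c**2 + c/2)
C(T, F) = 4 + F*T (C(T, F) = F*T + 4 = 4 + F*T)
(O(-32) + 982)*(-490 + C(23, D)) = ((3 + (-32)**2 + (1/2)*(-32)) + 982)*(-490 + (4 - 11*23)) = ((3 + 1024 - 16) + 982)*(-490 + (4 - 253)) = (1011 + 982)*(-490 - 249) = 1993*(-739) = -1472827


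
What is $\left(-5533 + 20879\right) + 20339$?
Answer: $35685$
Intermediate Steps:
$\left(-5533 + 20879\right) + 20339 = 15346 + 20339 = 35685$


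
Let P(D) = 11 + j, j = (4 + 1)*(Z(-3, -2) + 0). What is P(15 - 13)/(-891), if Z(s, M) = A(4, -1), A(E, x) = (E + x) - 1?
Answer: -7/297 ≈ -0.023569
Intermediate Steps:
A(E, x) = -1 + E + x
Z(s, M) = 2 (Z(s, M) = -1 + 4 - 1 = 2)
j = 10 (j = (4 + 1)*(2 + 0) = 5*2 = 10)
P(D) = 21 (P(D) = 11 + 10 = 21)
P(15 - 13)/(-891) = 21/(-891) = 21*(-1/891) = -7/297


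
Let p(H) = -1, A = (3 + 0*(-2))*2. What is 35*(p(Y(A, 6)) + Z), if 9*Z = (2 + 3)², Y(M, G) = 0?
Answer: 560/9 ≈ 62.222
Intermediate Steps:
A = 6 (A = (3 + 0)*2 = 3*2 = 6)
Z = 25/9 (Z = (2 + 3)²/9 = (⅑)*5² = (⅑)*25 = 25/9 ≈ 2.7778)
35*(p(Y(A, 6)) + Z) = 35*(-1 + 25/9) = 35*(16/9) = 560/9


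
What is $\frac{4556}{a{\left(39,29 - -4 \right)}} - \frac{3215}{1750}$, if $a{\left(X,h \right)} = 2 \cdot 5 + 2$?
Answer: $\frac{396721}{1050} \approx 377.83$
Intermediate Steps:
$a{\left(X,h \right)} = 12$ ($a{\left(X,h \right)} = 10 + 2 = 12$)
$\frac{4556}{a{\left(39,29 - -4 \right)}} - \frac{3215}{1750} = \frac{4556}{12} - \frac{3215}{1750} = 4556 \cdot \frac{1}{12} - \frac{643}{350} = \frac{1139}{3} - \frac{643}{350} = \frac{396721}{1050}$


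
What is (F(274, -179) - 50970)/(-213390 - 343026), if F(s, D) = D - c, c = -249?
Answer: 12725/139104 ≈ 0.091478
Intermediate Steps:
F(s, D) = 249 + D (F(s, D) = D - 1*(-249) = D + 249 = 249 + D)
(F(274, -179) - 50970)/(-213390 - 343026) = ((249 - 179) - 50970)/(-213390 - 343026) = (70 - 50970)/(-556416) = -50900*(-1/556416) = 12725/139104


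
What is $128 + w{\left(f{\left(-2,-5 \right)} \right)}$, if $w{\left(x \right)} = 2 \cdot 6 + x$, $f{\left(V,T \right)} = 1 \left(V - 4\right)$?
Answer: $134$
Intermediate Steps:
$f{\left(V,T \right)} = -4 + V$ ($f{\left(V,T \right)} = 1 \left(-4 + V\right) = -4 + V$)
$w{\left(x \right)} = 12 + x$
$128 + w{\left(f{\left(-2,-5 \right)} \right)} = 128 + \left(12 - 6\right) = 128 + 6 = 134$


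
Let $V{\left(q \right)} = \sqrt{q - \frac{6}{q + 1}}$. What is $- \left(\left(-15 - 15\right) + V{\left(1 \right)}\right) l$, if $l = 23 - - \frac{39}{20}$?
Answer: $\frac{1497}{2} - \frac{499 i \sqrt{2}}{20} \approx 748.5 - 35.285 i$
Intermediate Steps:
$l = \frac{499}{20}$ ($l = 23 - \left(-39\right) \frac{1}{20} = 23 - - \frac{39}{20} = 23 + \frac{39}{20} = \frac{499}{20} \approx 24.95$)
$V{\left(q \right)} = \sqrt{q - \frac{6}{1 + q}}$
$- \left(\left(-15 - 15\right) + V{\left(1 \right)}\right) l = - \frac{\left(\left(-15 - 15\right) + \sqrt{\frac{-6 + 1 \left(1 + 1\right)}{1 + 1}}\right) 499}{20} = - \frac{\left(\left(-15 + \left(-31 + 16\right)\right) + \sqrt{\frac{-6 + 1 \cdot 2}{2}}\right) 499}{20} = - \frac{\left(\left(-15 - 15\right) + \sqrt{\frac{-6 + 2}{2}}\right) 499}{20} = - \frac{\left(-30 + \sqrt{\frac{1}{2} \left(-4\right)}\right) 499}{20} = - \frac{\left(-30 + \sqrt{-2}\right) 499}{20} = - \frac{\left(-30 + i \sqrt{2}\right) 499}{20} = - (- \frac{1497}{2} + \frac{499 i \sqrt{2}}{20}) = \frac{1497}{2} - \frac{499 i \sqrt{2}}{20}$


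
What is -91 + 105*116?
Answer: 12089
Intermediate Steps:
-91 + 105*116 = -91 + 12180 = 12089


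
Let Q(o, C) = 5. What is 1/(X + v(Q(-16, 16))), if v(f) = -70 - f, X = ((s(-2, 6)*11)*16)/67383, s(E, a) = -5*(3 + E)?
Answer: -67383/5054605 ≈ -0.013331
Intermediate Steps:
s(E, a) = -15 - 5*E
X = -880/67383 (X = (((-15 - 5*(-2))*11)*16)/67383 = (((-15 + 10)*11)*16)*(1/67383) = (-5*11*16)*(1/67383) = -55*16*(1/67383) = -880*1/67383 = -880/67383 ≈ -0.013060)
1/(X + v(Q(-16, 16))) = 1/(-880/67383 + (-70 - 1*5)) = 1/(-880/67383 + (-70 - 5)) = 1/(-880/67383 - 75) = 1/(-5054605/67383) = -67383/5054605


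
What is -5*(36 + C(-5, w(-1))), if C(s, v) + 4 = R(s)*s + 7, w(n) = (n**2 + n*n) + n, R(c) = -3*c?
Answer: 180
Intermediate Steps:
w(n) = n + 2*n**2 (w(n) = (n**2 + n**2) + n = 2*n**2 + n = n + 2*n**2)
C(s, v) = 3 - 3*s**2 (C(s, v) = -4 + ((-3*s)*s + 7) = -4 + (-3*s**2 + 7) = -4 + (7 - 3*s**2) = 3 - 3*s**2)
-5*(36 + C(-5, w(-1))) = -5*(36 + (3 - 3*(-5)**2)) = -5*(36 + (3 - 3*25)) = -5*(36 + (3 - 75)) = -5*(36 - 72) = -5*(-36) = 180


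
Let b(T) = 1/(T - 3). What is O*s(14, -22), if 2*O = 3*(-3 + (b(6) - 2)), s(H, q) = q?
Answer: 154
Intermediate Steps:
b(T) = 1/(-3 + T)
O = -7 (O = (3*(-3 + (1/(-3 + 6) - 2)))/2 = (3*(-3 + (1/3 - 2)))/2 = (3*(-3 + (⅓ - 2)))/2 = (3*(-3 - 5/3))/2 = (3*(-14/3))/2 = (½)*(-14) = -7)
O*s(14, -22) = -7*(-22) = 154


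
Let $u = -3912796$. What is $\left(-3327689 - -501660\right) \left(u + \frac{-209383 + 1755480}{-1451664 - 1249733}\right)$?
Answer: $\frac{29871174352370775161}{2701397} \approx 1.1058 \cdot 10^{13}$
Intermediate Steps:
$\left(-3327689 - -501660\right) \left(u + \frac{-209383 + 1755480}{-1451664 - 1249733}\right) = \left(-3327689 - -501660\right) \left(-3912796 + \frac{-209383 + 1755480}{-1451664 - 1249733}\right) = \left(-3327689 + \left(-198 + 501858\right)\right) \left(-3912796 + \frac{1546097}{-2701397}\right) = \left(-3327689 + 501660\right) \left(-3912796 + 1546097 \left(- \frac{1}{2701397}\right)\right) = - 2826029 \left(-3912796 - \frac{1546097}{2701397}\right) = \left(-2826029\right) \left(- \frac{10570016922109}{2701397}\right) = \frac{29871174352370775161}{2701397}$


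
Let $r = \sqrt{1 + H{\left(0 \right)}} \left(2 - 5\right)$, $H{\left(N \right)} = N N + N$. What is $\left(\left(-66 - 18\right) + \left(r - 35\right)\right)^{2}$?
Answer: $14884$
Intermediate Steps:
$H{\left(N \right)} = N + N^{2}$ ($H{\left(N \right)} = N^{2} + N = N + N^{2}$)
$r = -3$ ($r = \sqrt{1 + 0 \left(1 + 0\right)} \left(2 - 5\right) = \sqrt{1 + 0 \cdot 1} \left(-3\right) = \sqrt{1 + 0} \left(-3\right) = \sqrt{1} \left(-3\right) = 1 \left(-3\right) = -3$)
$\left(\left(-66 - 18\right) + \left(r - 35\right)\right)^{2} = \left(\left(-66 - 18\right) - 38\right)^{2} = \left(-84 - 38\right)^{2} = \left(-122\right)^{2} = 14884$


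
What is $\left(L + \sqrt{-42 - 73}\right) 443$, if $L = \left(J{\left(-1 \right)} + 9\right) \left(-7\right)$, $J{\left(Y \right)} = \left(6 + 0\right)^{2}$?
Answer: $-139545 + 443 i \sqrt{115} \approx -1.3955 \cdot 10^{5} + 4750.6 i$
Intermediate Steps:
$J{\left(Y \right)} = 36$ ($J{\left(Y \right)} = 6^{2} = 36$)
$L = -315$ ($L = \left(36 + 9\right) \left(-7\right) = 45 \left(-7\right) = -315$)
$\left(L + \sqrt{-42 - 73}\right) 443 = \left(-315 + \sqrt{-42 - 73}\right) 443 = \left(-315 + \sqrt{-115}\right) 443 = \left(-315 + i \sqrt{115}\right) 443 = -139545 + 443 i \sqrt{115}$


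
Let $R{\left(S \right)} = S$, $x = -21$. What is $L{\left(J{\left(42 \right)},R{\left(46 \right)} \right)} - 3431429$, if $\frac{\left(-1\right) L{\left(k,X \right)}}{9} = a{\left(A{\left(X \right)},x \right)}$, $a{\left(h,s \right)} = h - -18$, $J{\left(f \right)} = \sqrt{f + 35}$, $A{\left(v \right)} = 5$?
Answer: $-3431636$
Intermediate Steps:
$J{\left(f \right)} = \sqrt{35 + f}$
$a{\left(h,s \right)} = 18 + h$ ($a{\left(h,s \right)} = h + 18 = 18 + h$)
$L{\left(k,X \right)} = -207$ ($L{\left(k,X \right)} = - 9 \left(18 + 5\right) = \left(-9\right) 23 = -207$)
$L{\left(J{\left(42 \right)},R{\left(46 \right)} \right)} - 3431429 = -207 - 3431429 = -3431636$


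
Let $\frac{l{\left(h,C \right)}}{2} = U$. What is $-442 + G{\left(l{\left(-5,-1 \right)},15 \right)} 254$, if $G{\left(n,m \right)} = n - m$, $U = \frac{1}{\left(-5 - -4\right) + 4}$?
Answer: $- \frac{12248}{3} \approx -4082.7$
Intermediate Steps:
$U = \frac{1}{3}$ ($U = \frac{1}{\left(-5 + 4\right) + 4} = \frac{1}{-1 + 4} = \frac{1}{3} \approx 0.33333$)
$l{\left(h,C \right)} = \frac{2}{3}$ ($l{\left(h,C \right)} = 2 \cdot \frac{1}{3} = \frac{2}{3}$)
$-442 + G{\left(l{\left(-5,-1 \right)},15 \right)} 254 = -442 + \left(\frac{2}{3} - 15\right) 254 = -442 - \frac{10922}{3} = - \frac{12248}{3}$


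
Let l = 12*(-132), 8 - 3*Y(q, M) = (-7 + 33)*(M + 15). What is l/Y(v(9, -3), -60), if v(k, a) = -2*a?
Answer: -2376/589 ≈ -4.0340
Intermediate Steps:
Y(q, M) = -382/3 - 26*M/3 (Y(q, M) = 8/3 - (-7 + 33)*(M + 15)/3 = 8/3 - 26*(15 + M)/3 = 8/3 - (390 + 26*M)/3 = 8/3 + (-130 - 26*M/3) = -382/3 - 26*M/3)
l = -1584
l/Y(v(9, -3), -60) = -1584/(-382/3 - 26/3*(-60)) = -1584/(-382/3 + 520) = -1584/1178/3 = -1584*3/1178 = -2376/589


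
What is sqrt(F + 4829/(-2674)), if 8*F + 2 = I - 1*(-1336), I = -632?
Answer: sqrt(614523973)/2674 ≈ 9.2706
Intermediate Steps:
F = 351/4 (F = -1/4 + (-632 - 1*(-1336))/8 = -1/4 + (-632 + 1336)/8 = -1/4 + (1/8)*704 = -1/4 + 88 = 351/4 ≈ 87.750)
sqrt(F + 4829/(-2674)) = sqrt(351/4 + 4829/(-2674)) = sqrt(351/4 + 4829*(-1/2674)) = sqrt(351/4 - 4829/2674) = sqrt(459629/5348) = sqrt(614523973)/2674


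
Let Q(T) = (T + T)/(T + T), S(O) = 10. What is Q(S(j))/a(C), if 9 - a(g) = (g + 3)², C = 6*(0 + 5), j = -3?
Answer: -1/1080 ≈ -0.00092593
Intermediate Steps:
C = 30 (C = 6*5 = 30)
a(g) = 9 - (3 + g)² (a(g) = 9 - (g + 3)² = 9 - (3 + g)²)
Q(T) = 1 (Q(T) = (2*T)/((2*T)) = (2*T)*(1/(2*T)) = 1)
Q(S(j))/a(C) = 1/(9 - (3 + 30)²) = 1/(9 - 1*33²) = 1/(9 - 1*1089) = 1/(9 - 1089) = 1/(-1080) = 1*(-1/1080) = -1/1080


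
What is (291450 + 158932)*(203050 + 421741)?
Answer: 281394620162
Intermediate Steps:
(291450 + 158932)*(203050 + 421741) = 450382*624791 = 281394620162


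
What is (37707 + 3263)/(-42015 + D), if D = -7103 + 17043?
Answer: -8194/6415 ≈ -1.2773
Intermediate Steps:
D = 9940
(37707 + 3263)/(-42015 + D) = (37707 + 3263)/(-42015 + 9940) = 40970/(-32075) = 40970*(-1/32075) = -8194/6415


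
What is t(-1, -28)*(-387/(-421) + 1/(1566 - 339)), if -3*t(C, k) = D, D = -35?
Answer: 16634450/1549701 ≈ 10.734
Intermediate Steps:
t(C, k) = 35/3 (t(C, k) = -1/3*(-35) = 35/3)
t(-1, -28)*(-387/(-421) + 1/(1566 - 339)) = 35*(-387/(-421) + 1/(1566 - 339))/3 = 35*(-387*(-1/421) + 1/1227)/3 = 35*(387/421 + 1/1227)/3 = (35/3)*(475270/516567) = 16634450/1549701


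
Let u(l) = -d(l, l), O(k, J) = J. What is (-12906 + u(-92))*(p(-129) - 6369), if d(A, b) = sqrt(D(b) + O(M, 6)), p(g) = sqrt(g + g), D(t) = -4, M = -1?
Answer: (6369 - I*sqrt(258))*(12906 + sqrt(2)) ≈ 8.2207e+7 - 2.0732e+5*I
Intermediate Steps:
p(g) = sqrt(2)*sqrt(g) (p(g) = sqrt(2*g) = sqrt(2)*sqrt(g))
d(A, b) = sqrt(2) (d(A, b) = sqrt(-4 + 6) = sqrt(2))
u(l) = -sqrt(2)
(-12906 + u(-92))*(p(-129) - 6369) = (-12906 - sqrt(2))*(sqrt(2)*sqrt(-129) - 6369) = (-12906 - sqrt(2))*(sqrt(2)*(I*sqrt(129)) - 6369) = (-12906 - sqrt(2))*(I*sqrt(258) - 6369) = (-12906 - sqrt(2))*(-6369 + I*sqrt(258))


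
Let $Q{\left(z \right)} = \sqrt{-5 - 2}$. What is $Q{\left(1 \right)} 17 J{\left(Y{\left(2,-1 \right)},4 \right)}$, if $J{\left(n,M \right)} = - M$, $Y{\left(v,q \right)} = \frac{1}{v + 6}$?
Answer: $- 68 i \sqrt{7} \approx - 179.91 i$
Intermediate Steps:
$Y{\left(v,q \right)} = \frac{1}{6 + v}$
$Q{\left(z \right)} = i \sqrt{7}$ ($Q{\left(z \right)} = \sqrt{-7} = i \sqrt{7}$)
$Q{\left(1 \right)} 17 J{\left(Y{\left(2,-1 \right)},4 \right)} = i \sqrt{7} \cdot 17 \left(\left(-1\right) 4\right) = 17 i \sqrt{7} \left(-4\right) = - 68 i \sqrt{7}$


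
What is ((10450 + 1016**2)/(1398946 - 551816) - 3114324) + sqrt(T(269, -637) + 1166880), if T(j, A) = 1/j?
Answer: -1319118123707/423565 + sqrt(84436603949)/269 ≈ -3.1132e+6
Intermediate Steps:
((10450 + 1016**2)/(1398946 - 551816) - 3114324) + sqrt(T(269, -637) + 1166880) = ((10450 + 1016**2)/(1398946 - 551816) - 3114324) + sqrt(1/269 + 1166880) = ((10450 + 1032256)/847130 - 3114324) + sqrt(1/269 + 1166880) = (1042706*(1/847130) - 3114324) + sqrt(313890721/269) = (521353/423565 - 3114324) + sqrt(84436603949)/269 = -1319118123707/423565 + sqrt(84436603949)/269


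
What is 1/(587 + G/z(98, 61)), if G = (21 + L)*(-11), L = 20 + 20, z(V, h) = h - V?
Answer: 37/22390 ≈ 0.0016525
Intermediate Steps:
L = 40
G = -671 (G = (21 + 40)*(-11) = 61*(-11) = -671)
1/(587 + G/z(98, 61)) = 1/(587 - 671/(61 - 1*98)) = 1/(587 - 671/(61 - 98)) = 1/(587 - 671/(-37)) = 1/(587 - 671*(-1/37)) = 1/(587 + 671/37) = 1/(22390/37) = 37/22390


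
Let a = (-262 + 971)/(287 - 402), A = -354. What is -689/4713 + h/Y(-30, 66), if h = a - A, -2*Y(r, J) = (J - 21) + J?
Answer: -128614837/20053815 ≈ -6.4135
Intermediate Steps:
Y(r, J) = 21/2 - J (Y(r, J) = -((J - 21) + J)/2 = -((-21 + J) + J)/2 = -(-21 + 2*J)/2 = 21/2 - J)
a = -709/115 (a = 709/(-115) = 709*(-1/115) = -709/115 ≈ -6.1652)
h = 40001/115 (h = -709/115 - 1*(-354) = -709/115 + 354 = 40001/115 ≈ 347.83)
-689/4713 + h/Y(-30, 66) = -689/4713 + 40001/(115*(21/2 - 1*66)) = -689*1/4713 + 40001/(115*(21/2 - 66)) = -689/4713 + 40001/(115*(-111/2)) = -689/4713 + (40001/115)*(-2/111) = -689/4713 - 80002/12765 = -128614837/20053815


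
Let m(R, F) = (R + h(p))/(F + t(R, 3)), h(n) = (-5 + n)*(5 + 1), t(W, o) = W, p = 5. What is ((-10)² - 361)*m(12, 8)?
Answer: -783/5 ≈ -156.60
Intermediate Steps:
h(n) = -30 + 6*n (h(n) = (-5 + n)*6 = -30 + 6*n)
m(R, F) = R/(F + R) (m(R, F) = (R + (-30 + 6*5))/(F + R) = (R + (-30 + 30))/(F + R) = (R + 0)/(F + R) = R/(F + R))
((-10)² - 361)*m(12, 8) = ((-10)² - 361)*(12/(8 + 12)) = (100 - 361)*(12/20) = -3132/20 = -261*⅗ = -783/5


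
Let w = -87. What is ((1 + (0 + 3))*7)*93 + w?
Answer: 2517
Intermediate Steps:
((1 + (0 + 3))*7)*93 + w = ((1 + (0 + 3))*7)*93 - 87 = ((1 + 3)*7)*93 - 87 = (4*7)*93 - 87 = 28*93 - 87 = 2604 - 87 = 2517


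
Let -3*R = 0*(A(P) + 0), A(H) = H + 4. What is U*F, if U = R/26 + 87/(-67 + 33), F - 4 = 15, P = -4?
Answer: -1653/34 ≈ -48.618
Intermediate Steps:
A(H) = 4 + H
F = 19 (F = 4 + 15 = 19)
R = 0 (R = -0*((4 - 4) + 0) = -0*(0 + 0) = -0*0 = -1/3*0 = 0)
U = -87/34 (U = 0/26 + 87/(-67 + 33) = 0*(1/26) + 87/(-34) = 0 + 87*(-1/34) = 0 - 87/34 = -87/34 ≈ -2.5588)
U*F = -87/34*19 = -1653/34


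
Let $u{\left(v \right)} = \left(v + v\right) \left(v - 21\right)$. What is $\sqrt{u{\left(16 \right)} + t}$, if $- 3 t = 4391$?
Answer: $\frac{i \sqrt{14613}}{3} \approx 40.295 i$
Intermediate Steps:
$t = - \frac{4391}{3}$ ($t = \left(- \frac{1}{3}\right) 4391 = - \frac{4391}{3} \approx -1463.7$)
$u{\left(v \right)} = 2 v \left(-21 + v\right)$
$\sqrt{u{\left(16 \right)} + t} = \sqrt{2 \cdot 16 \left(-21 + 16\right) - \frac{4391}{3}} = \sqrt{2 \cdot 16 \left(-5\right) - \frac{4391}{3}} = \sqrt{-160 - \frac{4391}{3}} = \sqrt{- \frac{4871}{3}} = \frac{i \sqrt{14613}}{3}$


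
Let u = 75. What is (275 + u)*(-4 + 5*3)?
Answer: 3850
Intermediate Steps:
(275 + u)*(-4 + 5*3) = (275 + 75)*(-4 + 5*3) = 350*(-4 + 15) = 350*11 = 3850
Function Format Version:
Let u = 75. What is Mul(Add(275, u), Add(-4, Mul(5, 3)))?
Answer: 3850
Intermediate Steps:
Mul(Add(275, u), Add(-4, Mul(5, 3))) = Mul(Add(275, 75), Add(-4, Mul(5, 3))) = Mul(350, Add(-4, 15)) = Mul(350, 11) = 3850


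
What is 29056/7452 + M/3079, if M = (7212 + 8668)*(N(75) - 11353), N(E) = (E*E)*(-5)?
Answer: -1167912156464/5736177 ≈ -2.0360e+5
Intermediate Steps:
N(E) = -5*E² (N(E) = E²*(-5) = -5*E²)
M = -626910640 (M = (7212 + 8668)*(-5*75² - 11353) = 15880*(-5*5625 - 11353) = 15880*(-28125 - 11353) = 15880*(-39478) = -626910640)
29056/7452 + M/3079 = 29056/7452 - 626910640/3079 = 29056*(1/7452) - 626910640*1/3079 = 7264/1863 - 626910640/3079 = -1167912156464/5736177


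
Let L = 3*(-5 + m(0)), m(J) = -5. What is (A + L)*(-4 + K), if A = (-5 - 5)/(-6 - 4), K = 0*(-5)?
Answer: 116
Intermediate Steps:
K = 0
L = -30 (L = 3*(-5 - 5) = 3*(-10) = -30)
A = 1 (A = -10/(-10) = -10*(-⅒) = 1)
(A + L)*(-4 + K) = (1 - 30)*(-4 + 0) = -29*(-4) = 116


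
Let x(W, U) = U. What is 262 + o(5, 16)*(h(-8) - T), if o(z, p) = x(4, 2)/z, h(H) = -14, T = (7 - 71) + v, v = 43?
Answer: 1324/5 ≈ 264.80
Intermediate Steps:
T = -21 (T = (7 - 71) + 43 = -64 + 43 = -21)
o(z, p) = 2/z
262 + o(5, 16)*(h(-8) - T) = 262 + (2/5)*(-14 - 1*(-21)) = 262 + (2*(⅕))*(-14 + 21) = 262 + (⅖)*7 = 262 + 14/5 = 1324/5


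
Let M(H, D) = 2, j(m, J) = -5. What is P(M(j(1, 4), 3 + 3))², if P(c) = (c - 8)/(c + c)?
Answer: 9/4 ≈ 2.2500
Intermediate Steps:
P(c) = (-8 + c)/(2*c) (P(c) = (-8 + c)/((2*c)) = (-8 + c)*(1/(2*c)) = (-8 + c)/(2*c))
P(M(j(1, 4), 3 + 3))² = ((½)*(-8 + 2)/2)² = ((½)*(½)*(-6))² = (-3/2)² = 9/4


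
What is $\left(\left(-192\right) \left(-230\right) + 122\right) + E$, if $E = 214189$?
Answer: $258471$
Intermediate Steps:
$\left(\left(-192\right) \left(-230\right) + 122\right) + E = \left(\left(-192\right) \left(-230\right) + 122\right) + 214189 = \left(44160 + 122\right) + 214189 = 44282 + 214189 = 258471$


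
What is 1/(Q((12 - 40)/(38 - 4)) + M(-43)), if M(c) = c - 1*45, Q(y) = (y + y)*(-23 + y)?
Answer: -289/14092 ≈ -0.020508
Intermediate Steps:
Q(y) = 2*y*(-23 + y) (Q(y) = (2*y)*(-23 + y) = 2*y*(-23 + y))
M(c) = -45 + c (M(c) = c - 45 = -45 + c)
1/(Q((12 - 40)/(38 - 4)) + M(-43)) = 1/(2*((12 - 40)/(38 - 4))*(-23 + (12 - 40)/(38 - 4)) + (-45 - 43)) = 1/(2*(-28/34)*(-23 - 28/34) - 88) = 1/(2*(-28*1/34)*(-23 - 28*1/34) - 88) = 1/(2*(-14/17)*(-23 - 14/17) - 88) = 1/(2*(-14/17)*(-405/17) - 88) = 1/(11340/289 - 88) = 1/(-14092/289) = -289/14092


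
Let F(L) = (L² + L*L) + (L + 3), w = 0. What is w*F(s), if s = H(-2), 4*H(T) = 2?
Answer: 0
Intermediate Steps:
H(T) = ½ (H(T) = (¼)*2 = ½)
s = ½ ≈ 0.50000
F(L) = 3 + L + 2*L² (F(L) = (L² + L²) + (3 + L) = 2*L² + (3 + L) = 3 + L + 2*L²)
w*F(s) = 0*(3 + ½ + 2*(½)²) = 0*(3 + ½ + 2*(¼)) = 0*(3 + ½ + ½) = 0*4 = 0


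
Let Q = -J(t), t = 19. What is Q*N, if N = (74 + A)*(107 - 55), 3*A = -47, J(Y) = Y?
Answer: -172900/3 ≈ -57633.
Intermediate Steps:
A = -47/3 (A = (⅓)*(-47) = -47/3 ≈ -15.667)
Q = -19 (Q = -1*19 = -19)
N = 9100/3 (N = (74 - 47/3)*(107 - 55) = (175/3)*52 = 9100/3 ≈ 3033.3)
Q*N = -19*9100/3 = -172900/3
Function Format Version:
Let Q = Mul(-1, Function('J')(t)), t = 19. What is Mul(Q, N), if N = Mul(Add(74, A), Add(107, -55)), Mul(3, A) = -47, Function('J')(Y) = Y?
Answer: Rational(-172900, 3) ≈ -57633.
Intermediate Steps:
A = Rational(-47, 3) (A = Mul(Rational(1, 3), -47) = Rational(-47, 3) ≈ -15.667)
Q = -19 (Q = Mul(-1, 19) = -19)
N = Rational(9100, 3) (N = Mul(Add(74, Rational(-47, 3)), Add(107, -55)) = Mul(Rational(175, 3), 52) = Rational(9100, 3) ≈ 3033.3)
Mul(Q, N) = Mul(-19, Rational(9100, 3)) = Rational(-172900, 3)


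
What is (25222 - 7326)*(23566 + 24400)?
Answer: 858399536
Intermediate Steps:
(25222 - 7326)*(23566 + 24400) = 17896*47966 = 858399536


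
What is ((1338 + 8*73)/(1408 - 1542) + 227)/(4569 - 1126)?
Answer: 14248/230681 ≈ 0.061765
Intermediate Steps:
((1338 + 8*73)/(1408 - 1542) + 227)/(4569 - 1126) = ((1338 + 584)/(-134) + 227)/3443 = (1922*(-1/134) + 227)*(1/3443) = (-961/67 + 227)*(1/3443) = (14248/67)*(1/3443) = 14248/230681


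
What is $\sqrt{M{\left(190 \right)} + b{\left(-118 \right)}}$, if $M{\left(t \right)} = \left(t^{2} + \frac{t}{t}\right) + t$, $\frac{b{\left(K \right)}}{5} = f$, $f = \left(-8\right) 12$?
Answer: $3 \sqrt{3979} \approx 189.24$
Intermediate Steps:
$f = -96$
$b{\left(K \right)} = -480$ ($b{\left(K \right)} = 5 \left(-96\right) = -480$)
$M{\left(t \right)} = 1 + t + t^{2}$ ($M{\left(t \right)} = \left(t^{2} + 1\right) + t = \left(1 + t^{2}\right) + t = 1 + t + t^{2}$)
$\sqrt{M{\left(190 \right)} + b{\left(-118 \right)}} = \sqrt{\left(1 + 190 + 190^{2}\right) - 480} = \sqrt{\left(1 + 190 + 36100\right) - 480} = \sqrt{36291 - 480} = \sqrt{35811} = 3 \sqrt{3979}$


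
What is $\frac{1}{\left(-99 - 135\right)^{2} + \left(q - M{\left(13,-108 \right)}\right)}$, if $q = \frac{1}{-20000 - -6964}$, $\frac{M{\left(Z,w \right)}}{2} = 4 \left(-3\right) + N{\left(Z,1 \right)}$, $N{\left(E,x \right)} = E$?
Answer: $\frac{13036}{713773143} \approx 1.8263 \cdot 10^{-5}$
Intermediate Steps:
$M{\left(Z,w \right)} = -24 + 2 Z$ ($M{\left(Z,w \right)} = 2 \left(4 \left(-3\right) + Z\right) = 2 \left(-12 + Z\right) = -24 + 2 Z$)
$q = - \frac{1}{13036}$ ($q = \frac{1}{-20000 + 6964} = \frac{1}{-13036} = - \frac{1}{13036} \approx -7.6711 \cdot 10^{-5}$)
$\frac{1}{\left(-99 - 135\right)^{2} + \left(q - M{\left(13,-108 \right)}\right)} = \frac{1}{\left(-99 - 135\right)^{2} - \left(- \frac{312863}{13036} + 26\right)} = \frac{1}{\left(-234\right)^{2} - \frac{26073}{13036}} = \frac{1}{54756 - \frac{26073}{13036}} = \frac{1}{\frac{713773143}{13036}} = \frac{13036}{713773143}$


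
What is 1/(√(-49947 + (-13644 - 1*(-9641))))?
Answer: -I*√2158/10790 ≈ -0.0043053*I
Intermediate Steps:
1/(√(-49947 + (-13644 - 1*(-9641)))) = 1/(√(-49947 + (-13644 + 9641))) = 1/(√(-49947 - 4003)) = 1/(√(-53950)) = 1/(5*I*√2158) = -I*√2158/10790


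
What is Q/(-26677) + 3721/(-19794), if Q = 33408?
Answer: -760543069/528044538 ≈ -1.4403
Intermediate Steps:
Q/(-26677) + 3721/(-19794) = 33408/(-26677) + 3721/(-19794) = 33408*(-1/26677) + 3721*(-1/19794) = -33408/26677 - 3721/19794 = -760543069/528044538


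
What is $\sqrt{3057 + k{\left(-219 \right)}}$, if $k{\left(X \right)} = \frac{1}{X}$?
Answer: $\frac{\sqrt{146616558}}{219} \approx 55.29$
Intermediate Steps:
$\sqrt{3057 + k{\left(-219 \right)}} = \sqrt{3057 + \frac{1}{-219}} = \sqrt{3057 - \frac{1}{219}} = \sqrt{\frac{669482}{219}} = \frac{\sqrt{146616558}}{219}$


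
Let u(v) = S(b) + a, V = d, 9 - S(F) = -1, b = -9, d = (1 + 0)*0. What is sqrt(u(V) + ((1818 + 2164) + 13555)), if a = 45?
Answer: 2*sqrt(4398) ≈ 132.63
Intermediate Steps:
d = 0 (d = 1*0 = 0)
S(F) = 10 (S(F) = 9 - 1*(-1) = 9 + 1 = 10)
V = 0
u(v) = 55 (u(v) = 10 + 45 = 55)
sqrt(u(V) + ((1818 + 2164) + 13555)) = sqrt(55 + ((1818 + 2164) + 13555)) = sqrt(55 + (3982 + 13555)) = sqrt(55 + 17537) = sqrt(17592) = 2*sqrt(4398)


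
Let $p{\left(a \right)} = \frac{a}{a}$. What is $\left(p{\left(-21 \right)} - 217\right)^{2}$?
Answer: $46656$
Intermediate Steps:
$p{\left(a \right)} = 1$
$\left(p{\left(-21 \right)} - 217\right)^{2} = \left(1 - 217\right)^{2} = \left(-216\right)^{2} = 46656$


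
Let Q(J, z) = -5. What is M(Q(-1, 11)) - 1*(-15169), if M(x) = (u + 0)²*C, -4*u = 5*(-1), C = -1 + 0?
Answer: 242679/16 ≈ 15167.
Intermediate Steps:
C = -1
u = 5/4 (u = -5*(-1)/4 = -¼*(-5) = 5/4 ≈ 1.2500)
M(x) = -25/16 (M(x) = (5/4 + 0)²*(-1) = (5/4)²*(-1) = (25/16)*(-1) = -25/16)
M(Q(-1, 11)) - 1*(-15169) = -25/16 - 1*(-15169) = -25/16 + 15169 = 242679/16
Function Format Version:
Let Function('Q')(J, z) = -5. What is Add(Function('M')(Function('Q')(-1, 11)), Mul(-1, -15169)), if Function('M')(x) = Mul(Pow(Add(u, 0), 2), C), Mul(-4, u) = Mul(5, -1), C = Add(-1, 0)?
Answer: Rational(242679, 16) ≈ 15167.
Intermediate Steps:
C = -1
u = Rational(5, 4) (u = Mul(Rational(-1, 4), Mul(5, -1)) = Mul(Rational(-1, 4), -5) = Rational(5, 4) ≈ 1.2500)
Function('M')(x) = Rational(-25, 16) (Function('M')(x) = Mul(Pow(Add(Rational(5, 4), 0), 2), -1) = Mul(Pow(Rational(5, 4), 2), -1) = Mul(Rational(25, 16), -1) = Rational(-25, 16))
Add(Function('M')(Function('Q')(-1, 11)), Mul(-1, -15169)) = Add(Rational(-25, 16), Mul(-1, -15169)) = Add(Rational(-25, 16), 15169) = Rational(242679, 16)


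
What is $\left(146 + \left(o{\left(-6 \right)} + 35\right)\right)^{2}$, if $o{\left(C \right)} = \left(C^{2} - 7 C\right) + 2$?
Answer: $68121$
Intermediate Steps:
$o{\left(C \right)} = 2 + C^{2} - 7 C$
$\left(146 + \left(o{\left(-6 \right)} + 35\right)\right)^{2} = \left(146 + \left(\left(2 + \left(-6\right)^{2} - -42\right) + 35\right)\right)^{2} = \left(146 + \left(\left(2 + 36 + 42\right) + 35\right)\right)^{2} = \left(146 + \left(80 + 35\right)\right)^{2} = \left(146 + 115\right)^{2} = 261^{2} = 68121$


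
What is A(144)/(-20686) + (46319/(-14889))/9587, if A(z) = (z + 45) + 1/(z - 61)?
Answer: -165631799729/17505512678481 ≈ -0.0094617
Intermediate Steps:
A(z) = 45 + z + 1/(-61 + z) (A(z) = (45 + z) + 1/(-61 + z) = 45 + z + 1/(-61 + z))
A(144)/(-20686) + (46319/(-14889))/9587 = ((-2744 + 144² - 16*144)/(-61 + 144))/(-20686) + (46319/(-14889))/9587 = ((-2744 + 20736 - 2304)/83)*(-1/20686) + (46319*(-1/14889))*(1/9587) = ((1/83)*15688)*(-1/20686) - 6617/2127*1/9587 = (15688/83)*(-1/20686) - 6617/20391549 = -7844/858469 - 6617/20391549 = -165631799729/17505512678481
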